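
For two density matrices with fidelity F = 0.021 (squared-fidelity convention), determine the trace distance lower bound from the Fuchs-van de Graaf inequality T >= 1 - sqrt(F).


Fuchs-van de Graaf (squared-fidelity convention): 1 - sqrt(F) <= T <= sqrt(1 - F).
Lower bound: T >= 1 - sqrt(F)
sqrt(F) = sqrt(0.021) = 0.1449
T >= 1 - 0.1449
T >= 0.8551

0.8551


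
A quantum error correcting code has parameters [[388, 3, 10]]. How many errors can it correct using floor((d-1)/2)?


Code parameters: [[388, 3, 10]], distance d = 10.
Number of correctable errors = floor((d-1)/2)
= floor((10 - 1)/2)
= floor(9/2)
= 4

4


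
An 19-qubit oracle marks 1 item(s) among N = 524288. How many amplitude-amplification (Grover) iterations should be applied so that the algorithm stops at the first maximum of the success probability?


After j Grover iterations the success probability is P(j) = sin^2((2j+1)*theta), where sin(theta) = sqrt(k/N).
N = 2^19 = 524288, k = 1
sin(theta) = sqrt(k/N) = 0.001381067932
theta = arcsin(sqrt(k/N)) = 0.001381068371 rad
P(j) reaches its first maximum when (2j+1)*theta is as close as possible to pi/2, i.e. j = round(pi/(4*theta) - 1/2).
pi/(4*theta) - 1/2 = 568.1888
(For comparison, the common estimate pi/4 * sqrt(N/k) = 568.6890; the exact maximiser is used here.)
Optimal iterations = 568

568


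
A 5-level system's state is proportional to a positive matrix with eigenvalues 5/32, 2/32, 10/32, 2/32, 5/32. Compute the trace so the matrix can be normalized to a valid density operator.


tr(M) = sum of eigenvalues
= 5/32 + 2/32 + 10/32 + 2/32 + 5/32
= 24/32
= 0.7500

0.7500


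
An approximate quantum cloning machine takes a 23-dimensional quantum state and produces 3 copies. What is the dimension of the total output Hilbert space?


Output space = H^(tensor 3) where dim(H) = 23
dim = 23^3
= 529 (after 2 factors)
= 12167 (after 3 factors)
= 12167

12167


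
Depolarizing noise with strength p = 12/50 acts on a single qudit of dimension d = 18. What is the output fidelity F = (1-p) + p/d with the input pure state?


F = (1-p) + p/d
= (1 - 0.2400) + 0.2400/18
= 0.7600 + 0.0133
= 0.7733

0.7733


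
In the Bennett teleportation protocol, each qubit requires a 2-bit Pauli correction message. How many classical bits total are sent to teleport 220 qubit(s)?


Quantum teleportation requires 2 classical bits per qubit teleported.
220 qubit(s) -> 2 * 220 = 440 classical bits

440


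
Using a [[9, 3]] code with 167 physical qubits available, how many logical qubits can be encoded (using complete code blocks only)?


Each code block uses 9 physical qubits for 3 logical qubit(s).
Number of complete blocks = floor(167 / 9) = 18
Logical qubits = 18 * 3
= 54

54


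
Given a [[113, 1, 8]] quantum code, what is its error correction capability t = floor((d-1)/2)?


Code parameters: [[113, 1, 8]], distance d = 8.
Number of correctable errors = floor((d-1)/2)
= floor((8 - 1)/2)
= floor(7/2)
= 3

3


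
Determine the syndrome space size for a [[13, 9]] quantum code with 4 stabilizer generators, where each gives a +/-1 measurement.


Each stabilizer generator gives a binary (+1 or -1) measurement outcome.
With 4 independent generators:
Total syndromes = 2^4
= 16

16


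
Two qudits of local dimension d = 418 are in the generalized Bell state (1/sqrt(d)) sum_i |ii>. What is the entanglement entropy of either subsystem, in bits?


For a maximally entangled state in d x d:
S = log2(d) = log2(418)
= 8.7074

8.7074


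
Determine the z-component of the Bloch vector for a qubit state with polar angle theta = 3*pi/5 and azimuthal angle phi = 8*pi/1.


theta = 1.8850, phi = 25.1327
r_z = cos(theta) = -0.3090

-0.3090


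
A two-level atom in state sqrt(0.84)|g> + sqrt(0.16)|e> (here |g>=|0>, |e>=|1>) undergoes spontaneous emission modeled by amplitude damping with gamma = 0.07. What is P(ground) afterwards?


For amplitude damping with parameter gamma on state sqrt(a)|0> + sqrt(b)|1>:
alpha^2 = 0.84, beta^2 = 0.16
P(|0>) = alpha^2 + gamma * beta^2
= 0.84 + 0.07 * 0.16
= 0.84 + 0.0112
= 0.8512

0.8512


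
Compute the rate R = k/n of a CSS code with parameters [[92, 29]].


Code rate R = k/n
= 29/92
= 0.3152

0.3152


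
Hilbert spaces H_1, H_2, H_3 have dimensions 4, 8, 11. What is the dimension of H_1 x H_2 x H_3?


dim(H_1 x H_2 x H_3) = 4 * 8 * 11
= 32 * 11
= 352

352


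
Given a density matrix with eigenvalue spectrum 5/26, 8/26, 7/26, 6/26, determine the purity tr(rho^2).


tr(rho^2) = sum of eigenvalues squared
= (5/26)^2 + (8/26)^2 + (7/26)^2 + (6/26)^2
= (25 + 64 + 49 + 36) / 676
= 174/676
= 0.2574

0.2574


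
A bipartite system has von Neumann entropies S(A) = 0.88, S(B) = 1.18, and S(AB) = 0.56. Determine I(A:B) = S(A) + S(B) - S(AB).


I(A:B) = S(A) + S(B) - S(AB)
= 0.88 + 1.18 - 0.56
= 1.5000

1.5000


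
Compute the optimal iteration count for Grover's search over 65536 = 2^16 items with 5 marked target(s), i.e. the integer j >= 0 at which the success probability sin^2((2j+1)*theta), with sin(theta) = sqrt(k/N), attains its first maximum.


After j Grover iterations the success probability is P(j) = sin^2((2j+1)*theta), where sin(theta) = sqrt(k/N).
N = 2^16 = 65536, k = 5
sin(theta) = sqrt(k/N) = 0.008734640537
theta = arcsin(sqrt(k/N)) = 0.008734751608 rad
P(j) reaches its first maximum when (2j+1)*theta is as close as possible to pi/2, i.e. j = round(pi/(4*theta) - 1/2).
pi/(4*theta) - 1/2 = 89.4165
(For comparison, the common estimate pi/4 * sqrt(N/k) = 89.9176; the exact maximiser is used here.)
Optimal iterations = 89

89


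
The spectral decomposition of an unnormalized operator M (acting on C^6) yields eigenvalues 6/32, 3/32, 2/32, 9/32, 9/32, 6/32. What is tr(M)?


tr(M) = sum of eigenvalues
= 6/32 + 3/32 + 2/32 + 9/32 + 9/32 + 6/32
= 35/32
= 1.0938

1.0938


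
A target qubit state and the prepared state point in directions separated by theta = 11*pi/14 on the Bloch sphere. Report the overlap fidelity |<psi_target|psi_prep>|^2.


For states separated by angle theta on Bloch sphere:
F = cos^2(theta/2)
theta = 11*pi/14 = 2.4684
theta/2 = 1.2342
cos(theta/2) = 0.3303
F = 0.1091

0.1091


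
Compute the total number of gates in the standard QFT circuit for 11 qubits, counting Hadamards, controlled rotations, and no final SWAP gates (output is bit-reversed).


Hadamard gates: 11
Controlled rotations: n*(n-1)/2 = 11*10/2 = 55
SWAP gates: 0 (omitted)
Total = 11 + 55
= 66

66


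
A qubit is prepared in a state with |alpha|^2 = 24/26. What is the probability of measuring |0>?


|alpha|^2 = 24/26 = 0.9231
|beta|^2 = 1 - 24/26 = 2/26 = 0.0769
P(|0>) = |alpha|^2 = 0.9231

0.9231


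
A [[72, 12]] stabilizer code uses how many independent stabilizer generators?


For an [[n,k]] stabilizer code:
Number of stabilizer generators = n - k
= 72 - 12
= 60

60


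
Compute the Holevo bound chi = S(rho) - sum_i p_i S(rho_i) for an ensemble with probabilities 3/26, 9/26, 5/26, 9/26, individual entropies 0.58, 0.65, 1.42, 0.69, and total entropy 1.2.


chi = S(rho) - sum_i p_i * S(rho_i)
Weighted entropy = 3/26 * 0.58 + 9/26 * 0.65 + 5/26 * 1.42 + 9/26 * 0.69
= 0.8038
chi = 1.2 - 0.8038
= 0.3962

0.3962


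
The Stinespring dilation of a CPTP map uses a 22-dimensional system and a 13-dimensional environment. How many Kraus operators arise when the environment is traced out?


Tracing out the environment in an orthonormal basis {|i>_E} gives Kraus operators K_i = <i|_E U |0>_E.
Number of Kraus operators = dim(H_env) = d_env
= 13

13


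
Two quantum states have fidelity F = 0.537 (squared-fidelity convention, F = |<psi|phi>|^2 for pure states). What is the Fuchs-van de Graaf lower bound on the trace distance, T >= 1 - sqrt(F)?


Fuchs-van de Graaf (squared-fidelity convention): 1 - sqrt(F) <= T <= sqrt(1 - F).
Lower bound: T >= 1 - sqrt(F)
sqrt(F) = sqrt(0.537) = 0.7328
T >= 1 - 0.7328
T >= 0.2672

0.2672


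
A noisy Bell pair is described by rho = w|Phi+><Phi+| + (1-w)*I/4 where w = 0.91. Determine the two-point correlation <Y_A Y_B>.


|Phi+> = (|00> + |11>)/sqrt(2)
For the pure Bell state, <Y_A Y_B> = -1 (Bell-state Pauli correlator).
The maximally-mixed part I/4 has tr(I/4 * P tensor P) = 0 for any traceless Pauli P.
So <Y_A Y_B>_rho = w * (-1) + (1 - w) * 0
= 0.91 * (-1)
= -0.9100

-0.9100


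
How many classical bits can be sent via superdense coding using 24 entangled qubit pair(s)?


Superdense coding allows 2 classical bits per shared entangled pair.
24 pair(s) -> 2 * 24 = 48 classical bits

48


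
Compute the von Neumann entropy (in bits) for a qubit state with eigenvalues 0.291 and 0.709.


S = -p*log2(p) - (1-p)*log2(1-p)
p = 0.2910, 1-p = 0.7090
= -0.2910 * log2(0.2910) - 0.7090 * log2(0.7090)
= -(-0.5182) - (-0.3518)
= 0.8700

0.8700


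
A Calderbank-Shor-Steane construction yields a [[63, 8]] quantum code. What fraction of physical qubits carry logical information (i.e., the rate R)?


Code rate R = k/n
= 8/63
= 0.1270

0.1270


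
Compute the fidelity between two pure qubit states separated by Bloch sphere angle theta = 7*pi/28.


For states separated by angle theta on Bloch sphere:
F = cos^2(theta/2)
theta = 7*pi/28 = 0.7854
theta/2 = 0.3927
cos(theta/2) = 0.9239
F = 0.8536

0.8536


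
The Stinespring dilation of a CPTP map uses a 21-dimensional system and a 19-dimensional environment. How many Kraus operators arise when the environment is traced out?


Tracing out the environment in an orthonormal basis {|i>_E} gives Kraus operators K_i = <i|_E U |0>_E.
Number of Kraus operators = dim(H_env) = d_env
= 19

19


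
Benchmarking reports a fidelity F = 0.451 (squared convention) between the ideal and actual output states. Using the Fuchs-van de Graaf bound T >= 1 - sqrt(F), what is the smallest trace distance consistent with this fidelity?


Fuchs-van de Graaf (squared-fidelity convention): 1 - sqrt(F) <= T <= sqrt(1 - F).
Lower bound: T >= 1 - sqrt(F)
sqrt(F) = sqrt(0.451) = 0.6716
T >= 1 - 0.6716
T >= 0.3284

0.3284


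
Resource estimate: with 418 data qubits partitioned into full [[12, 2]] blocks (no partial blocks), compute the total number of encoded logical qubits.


Each code block uses 12 physical qubits for 2 logical qubit(s).
Number of complete blocks = floor(418 / 12) = 34
Logical qubits = 34 * 2
= 68

68


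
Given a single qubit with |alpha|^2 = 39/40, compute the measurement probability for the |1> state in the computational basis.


|alpha|^2 = 39/40 = 0.9750
|beta|^2 = 1 - 39/40 = 1/40 = 0.0250
P(|1>) = |beta|^2 = 0.0250

0.0250


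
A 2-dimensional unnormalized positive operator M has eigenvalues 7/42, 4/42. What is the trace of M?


tr(M) = sum of eigenvalues
= 7/42 + 4/42
= 11/42
= 0.2619

0.2619


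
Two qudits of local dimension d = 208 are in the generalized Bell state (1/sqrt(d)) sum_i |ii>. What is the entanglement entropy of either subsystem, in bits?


For a maximally entangled state in d x d:
S = log2(d) = log2(208)
= 7.7004

7.7004


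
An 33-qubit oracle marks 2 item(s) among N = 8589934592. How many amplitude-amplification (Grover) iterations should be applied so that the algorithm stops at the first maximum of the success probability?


After j Grover iterations the success probability is P(j) = sin^2((2j+1)*theta), where sin(theta) = sqrt(k/N).
N = 2^33 = 8589934592, k = 2
sin(theta) = sqrt(k/N) = 1.525878906e-05
theta = arcsin(sqrt(k/N)) = 1.525878906e-05 rad
P(j) reaches its first maximum when (2j+1)*theta is as close as possible to pi/2, i.e. j = round(pi/(4*theta) - 1/2).
pi/(4*theta) - 1/2 = 51471.3540
(For comparison, the common estimate pi/4 * sqrt(N/k) = 51471.8540; the exact maximiser is used here.)
Optimal iterations = 51471

51471


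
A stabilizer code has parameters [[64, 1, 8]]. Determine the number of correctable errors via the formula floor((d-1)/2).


Code parameters: [[64, 1, 8]], distance d = 8.
Number of correctable errors = floor((d-1)/2)
= floor((8 - 1)/2)
= floor(7/2)
= 3

3


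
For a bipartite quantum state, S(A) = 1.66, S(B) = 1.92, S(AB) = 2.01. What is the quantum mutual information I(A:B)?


I(A:B) = S(A) + S(B) - S(AB)
= 1.66 + 1.92 - 2.01
= 1.5700

1.5700


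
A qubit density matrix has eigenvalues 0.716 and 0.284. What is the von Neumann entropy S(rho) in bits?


S = -p*log2(p) - (1-p)*log2(1-p)
p = 0.7160, 1-p = 0.2840
= -0.7160 * log2(0.7160) - 0.2840 * log2(0.2840)
= -(-0.3451) - (-0.5158)
= 0.8608

0.8608


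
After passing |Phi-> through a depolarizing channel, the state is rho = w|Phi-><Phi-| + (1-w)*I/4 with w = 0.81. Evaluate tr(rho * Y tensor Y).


|Phi-> = (|00> - |11>)/sqrt(2)
For the pure Bell state, <Y_A Y_B> = +1 (Bell-state Pauli correlator).
The maximally-mixed part I/4 has tr(I/4 * P tensor P) = 0 for any traceless Pauli P.
So <Y_A Y_B>_rho = w * (+1) + (1 - w) * 0
= 0.81 * (+1)
= 0.8100

0.8100


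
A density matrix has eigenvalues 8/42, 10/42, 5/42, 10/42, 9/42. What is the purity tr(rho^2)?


tr(rho^2) = sum of eigenvalues squared
= (8/42)^2 + (10/42)^2 + (5/42)^2 + (10/42)^2 + (9/42)^2
= (64 + 100 + 25 + 100 + 81) / 1764
= 370/1764
= 0.2098

0.2098


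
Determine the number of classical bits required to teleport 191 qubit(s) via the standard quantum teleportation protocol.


Quantum teleportation requires 2 classical bits per qubit teleported.
191 qubit(s) -> 2 * 191 = 382 classical bits

382


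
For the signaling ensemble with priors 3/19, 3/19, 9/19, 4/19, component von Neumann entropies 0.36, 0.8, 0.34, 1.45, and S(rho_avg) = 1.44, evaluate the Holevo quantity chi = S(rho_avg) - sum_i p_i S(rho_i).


chi = S(rho) - sum_i p_i * S(rho_i)
Weighted entropy = 3/19 * 0.36 + 3/19 * 0.8 + 9/19 * 0.34 + 4/19 * 1.45
= 0.6495
chi = 1.44 - 0.6495
= 0.7905

0.7905


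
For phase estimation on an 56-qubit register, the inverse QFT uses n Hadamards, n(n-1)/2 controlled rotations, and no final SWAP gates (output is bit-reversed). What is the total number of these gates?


Hadamard gates: 56
Controlled rotations: n*(n-1)/2 = 56*55/2 = 1540
SWAP gates: 0 (omitted)
Total = 56 + 1540
= 1596

1596


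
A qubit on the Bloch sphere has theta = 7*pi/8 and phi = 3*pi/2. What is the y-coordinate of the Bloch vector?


theta = 2.7489, phi = 4.7124
r_y = sin(theta)*sin(phi) = 0.3827 * -1.0000
r_y = -0.3827

-0.3827


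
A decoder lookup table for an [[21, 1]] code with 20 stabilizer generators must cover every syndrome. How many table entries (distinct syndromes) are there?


Each stabilizer generator gives a binary (+1 or -1) measurement outcome.
With 20 independent generators:
Total syndromes = 2^20
= 1048576

1048576


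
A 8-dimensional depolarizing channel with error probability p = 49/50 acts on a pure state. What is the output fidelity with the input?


F = (1-p) + p/d
= (1 - 0.9800) + 0.9800/8
= 0.0200 + 0.1225
= 0.1425

0.1425


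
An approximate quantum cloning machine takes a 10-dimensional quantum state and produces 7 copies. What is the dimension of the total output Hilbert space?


Output space = H^(tensor 7) where dim(H) = 10
dim = 10^7
= 100 (after 2 factors)
= 1000 (after 3 factors)
= 10000 (after 4 factors)
= 100000 (after 5 factors)
= 1000000 (after 6 factors)
= 10000000 (after 7 factors)
= 10000000

10000000


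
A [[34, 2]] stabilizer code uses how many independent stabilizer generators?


For an [[n,k]] stabilizer code:
Number of stabilizer generators = n - k
= 34 - 2
= 32

32


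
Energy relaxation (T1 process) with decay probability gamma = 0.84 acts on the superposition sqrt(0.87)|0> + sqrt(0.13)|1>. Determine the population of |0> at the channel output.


For amplitude damping with parameter gamma on state sqrt(a)|0> + sqrt(b)|1>:
alpha^2 = 0.87, beta^2 = 0.13
P(|0>) = alpha^2 + gamma * beta^2
= 0.87 + 0.84 * 0.13
= 0.87 + 0.1092
= 0.9792

0.9792


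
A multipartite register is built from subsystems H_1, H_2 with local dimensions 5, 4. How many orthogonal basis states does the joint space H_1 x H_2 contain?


dim(H_1 x H_2) = 5 * 4
= 20

20


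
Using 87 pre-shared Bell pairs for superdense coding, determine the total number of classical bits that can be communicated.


Superdense coding allows 2 classical bits per shared entangled pair.
87 pair(s) -> 2 * 87 = 174 classical bits

174


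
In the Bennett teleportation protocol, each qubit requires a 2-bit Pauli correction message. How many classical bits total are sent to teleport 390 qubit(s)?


Quantum teleportation requires 2 classical bits per qubit teleported.
390 qubit(s) -> 2 * 390 = 780 classical bits

780


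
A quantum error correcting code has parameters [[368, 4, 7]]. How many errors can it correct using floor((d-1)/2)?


Code parameters: [[368, 4, 7]], distance d = 7.
Number of correctable errors = floor((d-1)/2)
= floor((7 - 1)/2)
= floor(6/2)
= 3

3


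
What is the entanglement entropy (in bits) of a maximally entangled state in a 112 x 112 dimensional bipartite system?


For a maximally entangled state in d x d:
S = log2(d) = log2(112)
= 6.8074

6.8074


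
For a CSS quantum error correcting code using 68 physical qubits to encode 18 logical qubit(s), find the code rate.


Code rate R = k/n
= 18/68
= 0.2647

0.2647


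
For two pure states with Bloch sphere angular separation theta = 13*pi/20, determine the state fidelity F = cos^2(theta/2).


For states separated by angle theta on Bloch sphere:
F = cos^2(theta/2)
theta = 13*pi/20 = 2.0420
theta/2 = 1.0210
cos(theta/2) = 0.5225
F = 0.2730

0.2730


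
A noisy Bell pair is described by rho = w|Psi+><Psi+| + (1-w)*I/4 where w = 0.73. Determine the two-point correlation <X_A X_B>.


|Psi+> = (|01> + |10>)/sqrt(2)
For the pure Bell state, <X_A X_B> = +1 (Bell-state Pauli correlator).
The maximally-mixed part I/4 has tr(I/4 * P tensor P) = 0 for any traceless Pauli P.
So <X_A X_B>_rho = w * (+1) + (1 - w) * 0
= 0.73 * (+1)
= 0.7300

0.7300


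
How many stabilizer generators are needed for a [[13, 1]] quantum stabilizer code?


For an [[n,k]] stabilizer code:
Number of stabilizer generators = n - k
= 13 - 1
= 12

12


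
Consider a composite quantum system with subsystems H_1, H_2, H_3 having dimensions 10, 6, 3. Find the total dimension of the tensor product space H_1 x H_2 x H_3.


dim(H_1 x H_2 x H_3) = 10 * 6 * 3
= 60 * 3
= 180

180


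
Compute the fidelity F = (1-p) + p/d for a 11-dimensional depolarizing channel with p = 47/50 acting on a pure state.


F = (1-p) + p/d
= (1 - 0.9400) + 0.9400/11
= 0.0600 + 0.0855
= 0.1455

0.1455


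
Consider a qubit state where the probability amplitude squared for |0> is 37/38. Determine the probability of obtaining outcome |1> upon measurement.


|alpha|^2 = 37/38 = 0.9737
|beta|^2 = 1 - 37/38 = 1/38 = 0.0263
P(|1>) = |beta|^2 = 0.0263

0.0263


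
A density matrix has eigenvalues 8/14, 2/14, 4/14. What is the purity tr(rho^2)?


tr(rho^2) = sum of eigenvalues squared
= (8/14)^2 + (2/14)^2 + (4/14)^2
= (64 + 4 + 16) / 196
= 84/196
= 0.4286

0.4286


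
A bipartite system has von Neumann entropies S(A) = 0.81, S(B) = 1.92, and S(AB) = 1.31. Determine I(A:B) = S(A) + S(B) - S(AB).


I(A:B) = S(A) + S(B) - S(AB)
= 0.81 + 1.92 - 1.31
= 1.4200

1.4200


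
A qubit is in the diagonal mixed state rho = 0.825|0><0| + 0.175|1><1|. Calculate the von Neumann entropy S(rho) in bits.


S = -p*log2(p) - (1-p)*log2(1-p)
p = 0.8250, 1-p = 0.1750
= -0.8250 * log2(0.8250) - 0.1750 * log2(0.1750)
= -(-0.2290) - (-0.4401)
= 0.6690

0.6690


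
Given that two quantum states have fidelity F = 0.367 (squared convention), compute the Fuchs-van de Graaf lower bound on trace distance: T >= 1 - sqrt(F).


Fuchs-van de Graaf (squared-fidelity convention): 1 - sqrt(F) <= T <= sqrt(1 - F).
Lower bound: T >= 1 - sqrt(F)
sqrt(F) = sqrt(0.367) = 0.6058
T >= 1 - 0.6058
T >= 0.3942

0.3942


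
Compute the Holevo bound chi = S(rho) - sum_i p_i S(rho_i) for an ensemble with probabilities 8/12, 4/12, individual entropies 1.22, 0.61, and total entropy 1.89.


chi = S(rho) - sum_i p_i * S(rho_i)
Weighted entropy = 8/12 * 1.22 + 4/12 * 0.61
= 1.0167
chi = 1.89 - 1.0167
= 0.8733

0.8733


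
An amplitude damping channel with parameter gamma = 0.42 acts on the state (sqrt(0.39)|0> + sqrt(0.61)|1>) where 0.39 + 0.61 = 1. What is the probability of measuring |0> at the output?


For amplitude damping with parameter gamma on state sqrt(a)|0> + sqrt(b)|1>:
alpha^2 = 0.39, beta^2 = 0.61
P(|0>) = alpha^2 + gamma * beta^2
= 0.39 + 0.42 * 0.61
= 0.39 + 0.2562
= 0.6462

0.6462


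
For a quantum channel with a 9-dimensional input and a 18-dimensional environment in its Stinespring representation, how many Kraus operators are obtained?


Tracing out the environment in an orthonormal basis {|i>_E} gives Kraus operators K_i = <i|_E U |0>_E.
Number of Kraus operators = dim(H_env) = d_env
= 18

18


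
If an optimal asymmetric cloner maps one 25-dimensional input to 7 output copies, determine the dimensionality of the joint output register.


Output space = H^(tensor 7) where dim(H) = 25
dim = 25^7
= 625 (after 2 factors)
= 15625 (after 3 factors)
= 390625 (after 4 factors)
= 9765625 (after 5 factors)
= 244140625 (after 6 factors)
= 6103515625 (after 7 factors)
= 6103515625

6103515625


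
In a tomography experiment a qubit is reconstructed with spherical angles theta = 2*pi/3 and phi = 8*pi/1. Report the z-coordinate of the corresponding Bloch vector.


theta = 2.0944, phi = 25.1327
r_z = cos(theta) = -0.5000

-0.5000


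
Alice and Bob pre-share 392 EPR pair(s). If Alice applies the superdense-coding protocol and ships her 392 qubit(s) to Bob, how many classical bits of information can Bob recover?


Superdense coding allows 2 classical bits per shared entangled pair.
392 pair(s) -> 2 * 392 = 784 classical bits

784


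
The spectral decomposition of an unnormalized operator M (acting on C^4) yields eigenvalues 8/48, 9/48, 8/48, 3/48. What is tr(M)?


tr(M) = sum of eigenvalues
= 8/48 + 9/48 + 8/48 + 3/48
= 28/48
= 0.5833

0.5833


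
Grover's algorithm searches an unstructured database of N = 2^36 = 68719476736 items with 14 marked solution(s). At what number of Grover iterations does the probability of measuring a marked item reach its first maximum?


After j Grover iterations the success probability is P(j) = sin^2((2j+1)*theta), where sin(theta) = sqrt(k/N).
N = 2^36 = 68719476736, k = 14
sin(theta) = sqrt(k/N) = 1.42732902e-05
theta = arcsin(sqrt(k/N)) = 1.42732902e-05 rad
P(j) reaches its first maximum when (2j+1)*theta is as close as possible to pi/2, i.e. j = round(pi/(4*theta) - 1/2).
pi/(4*theta) - 1/2 = 55025.2265
(For comparison, the common estimate pi/4 * sqrt(N/k) = 55025.7265; the exact maximiser is used here.)
Optimal iterations = 55025

55025


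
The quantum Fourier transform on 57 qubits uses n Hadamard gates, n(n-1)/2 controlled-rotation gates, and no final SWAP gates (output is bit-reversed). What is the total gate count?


Hadamard gates: 57
Controlled rotations: n*(n-1)/2 = 57*56/2 = 1596
SWAP gates: 0 (omitted)
Total = 57 + 1596
= 1653

1653


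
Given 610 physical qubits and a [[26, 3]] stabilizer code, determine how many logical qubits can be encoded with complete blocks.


Each code block uses 26 physical qubits for 3 logical qubit(s).
Number of complete blocks = floor(610 / 26) = 23
Logical qubits = 23 * 3
= 69

69


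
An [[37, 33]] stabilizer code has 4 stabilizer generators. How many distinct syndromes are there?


Each stabilizer generator gives a binary (+1 or -1) measurement outcome.
With 4 independent generators:
Total syndromes = 2^4
= 16

16


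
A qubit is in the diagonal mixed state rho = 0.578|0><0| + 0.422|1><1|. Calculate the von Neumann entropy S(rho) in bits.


S = -p*log2(p) - (1-p)*log2(1-p)
p = 0.5780, 1-p = 0.4220
= -0.5780 * log2(0.5780) - 0.4220 * log2(0.4220)
= -(-0.4571) - (-0.5253)
= 0.9824

0.9824


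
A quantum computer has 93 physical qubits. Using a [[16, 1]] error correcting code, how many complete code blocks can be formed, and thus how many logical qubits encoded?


Each code block uses 16 physical qubits for 1 logical qubit(s).
Number of complete blocks = floor(93 / 16) = 5
Logical qubits = 5 * 1
= 5

5


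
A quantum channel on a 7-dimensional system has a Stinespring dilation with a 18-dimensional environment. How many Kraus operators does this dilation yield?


Tracing out the environment in an orthonormal basis {|i>_E} gives Kraus operators K_i = <i|_E U |0>_E.
Number of Kraus operators = dim(H_env) = d_env
= 18

18


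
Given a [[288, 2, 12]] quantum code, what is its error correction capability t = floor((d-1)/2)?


Code parameters: [[288, 2, 12]], distance d = 12.
Number of correctable errors = floor((d-1)/2)
= floor((12 - 1)/2)
= floor(11/2)
= 5

5


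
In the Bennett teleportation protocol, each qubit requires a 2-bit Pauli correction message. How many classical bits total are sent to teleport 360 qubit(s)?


Quantum teleportation requires 2 classical bits per qubit teleported.
360 qubit(s) -> 2 * 360 = 720 classical bits

720


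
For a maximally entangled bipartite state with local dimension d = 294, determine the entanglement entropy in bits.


For a maximally entangled state in d x d:
S = log2(d) = log2(294)
= 8.1997

8.1997


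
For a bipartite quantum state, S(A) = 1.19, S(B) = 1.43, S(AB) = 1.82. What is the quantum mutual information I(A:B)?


I(A:B) = S(A) + S(B) - S(AB)
= 1.19 + 1.43 - 1.82
= 0.8000

0.8000


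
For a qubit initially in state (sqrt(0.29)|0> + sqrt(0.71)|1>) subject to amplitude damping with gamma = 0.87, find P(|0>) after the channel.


For amplitude damping with parameter gamma on state sqrt(a)|0> + sqrt(b)|1>:
alpha^2 = 0.29, beta^2 = 0.71
P(|0>) = alpha^2 + gamma * beta^2
= 0.29 + 0.87 * 0.71
= 0.29 + 0.6177
= 0.9077

0.9077


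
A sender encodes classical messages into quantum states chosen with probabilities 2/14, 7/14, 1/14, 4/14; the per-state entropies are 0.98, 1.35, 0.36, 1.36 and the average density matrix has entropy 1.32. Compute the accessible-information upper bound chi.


chi = S(rho) - sum_i p_i * S(rho_i)
Weighted entropy = 2/14 * 0.98 + 7/14 * 1.35 + 1/14 * 0.36 + 4/14 * 1.36
= 1.2293
chi = 1.32 - 1.2293
= 0.0907

0.0907


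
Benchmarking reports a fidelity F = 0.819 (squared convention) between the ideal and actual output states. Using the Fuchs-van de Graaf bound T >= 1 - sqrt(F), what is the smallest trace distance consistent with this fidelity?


Fuchs-van de Graaf (squared-fidelity convention): 1 - sqrt(F) <= T <= sqrt(1 - F).
Lower bound: T >= 1 - sqrt(F)
sqrt(F) = sqrt(0.819) = 0.9050
T >= 1 - 0.9050
T >= 0.0950

0.0950


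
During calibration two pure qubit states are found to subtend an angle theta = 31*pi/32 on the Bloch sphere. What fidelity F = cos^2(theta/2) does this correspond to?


For states separated by angle theta on Bloch sphere:
F = cos^2(theta/2)
theta = 31*pi/32 = 3.0434
theta/2 = 1.5217
cos(theta/2) = 0.0491
F = 0.0024

0.0024


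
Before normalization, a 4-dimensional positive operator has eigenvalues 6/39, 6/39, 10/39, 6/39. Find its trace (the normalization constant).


tr(M) = sum of eigenvalues
= 6/39 + 6/39 + 10/39 + 6/39
= 28/39
= 0.7179

0.7179


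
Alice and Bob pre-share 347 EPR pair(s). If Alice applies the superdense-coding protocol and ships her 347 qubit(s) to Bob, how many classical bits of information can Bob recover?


Superdense coding allows 2 classical bits per shared entangled pair.
347 pair(s) -> 2 * 347 = 694 classical bits

694


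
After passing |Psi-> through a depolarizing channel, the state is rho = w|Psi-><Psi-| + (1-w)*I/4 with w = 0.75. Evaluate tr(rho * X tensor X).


|Psi-> = (|01> - |10>)/sqrt(2)
For the pure Bell state, <X_A X_B> = -1 (Bell-state Pauli correlator).
The maximally-mixed part I/4 has tr(I/4 * P tensor P) = 0 for any traceless Pauli P.
So <X_A X_B>_rho = w * (-1) + (1 - w) * 0
= 0.75 * (-1)
= -0.7500

-0.7500


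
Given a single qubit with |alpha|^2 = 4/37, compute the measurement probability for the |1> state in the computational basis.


|alpha|^2 = 4/37 = 0.1081
|beta|^2 = 1 - 4/37 = 33/37 = 0.8919
P(|1>) = |beta|^2 = 0.8919

0.8919


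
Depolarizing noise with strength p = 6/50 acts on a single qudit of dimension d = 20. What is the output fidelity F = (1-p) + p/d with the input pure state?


F = (1-p) + p/d
= (1 - 0.1200) + 0.1200/20
= 0.8800 + 0.0060
= 0.8860

0.8860


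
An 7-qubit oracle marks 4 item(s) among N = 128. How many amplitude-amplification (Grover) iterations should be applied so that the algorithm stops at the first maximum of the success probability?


After j Grover iterations the success probability is P(j) = sin^2((2j+1)*theta), where sin(theta) = sqrt(k/N).
N = 2^7 = 128, k = 4
sin(theta) = sqrt(k/N) = 0.1767766953
theta = arcsin(sqrt(k/N)) = 0.1777106008 rad
P(j) reaches its first maximum when (2j+1)*theta is as close as possible to pi/2, i.e. j = round(pi/(4*theta) - 1/2).
pi/(4*theta) - 1/2 = 3.9195
(For comparison, the common estimate pi/4 * sqrt(N/k) = 4.4429; the exact maximiser is used here.)
Optimal iterations = 4

4


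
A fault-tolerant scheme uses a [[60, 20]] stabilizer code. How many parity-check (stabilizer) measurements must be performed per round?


For an [[n,k]] stabilizer code:
Number of stabilizer generators = n - k
= 60 - 20
= 40

40


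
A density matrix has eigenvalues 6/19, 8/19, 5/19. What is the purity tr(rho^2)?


tr(rho^2) = sum of eigenvalues squared
= (6/19)^2 + (8/19)^2 + (5/19)^2
= (36 + 64 + 25) / 361
= 125/361
= 0.3463

0.3463


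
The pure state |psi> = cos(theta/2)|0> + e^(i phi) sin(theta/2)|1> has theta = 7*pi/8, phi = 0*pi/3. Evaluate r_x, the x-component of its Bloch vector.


theta = 2.7489, phi = 0.0000
r_x = sin(theta)*cos(phi) = 0.3827 * 1.0000
r_x = 0.3827

0.3827


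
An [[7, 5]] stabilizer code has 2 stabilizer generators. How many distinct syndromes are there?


Each stabilizer generator gives a binary (+1 or -1) measurement outcome.
With 2 independent generators:
Total syndromes = 2^2
= 4

4


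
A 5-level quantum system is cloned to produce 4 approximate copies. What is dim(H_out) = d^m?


Output space = H^(tensor 4) where dim(H) = 5
dim = 5^4
= 25 (after 2 factors)
= 125 (after 3 factors)
= 625 (after 4 factors)
= 625

625


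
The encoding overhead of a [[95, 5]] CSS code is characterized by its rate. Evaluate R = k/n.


Code rate R = k/n
= 5/95
= 0.0526

0.0526


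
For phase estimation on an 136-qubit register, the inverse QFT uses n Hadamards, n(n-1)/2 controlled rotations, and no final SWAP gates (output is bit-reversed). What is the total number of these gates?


Hadamard gates: 136
Controlled rotations: n*(n-1)/2 = 136*135/2 = 9180
SWAP gates: 0 (omitted)
Total = 136 + 9180
= 9316

9316


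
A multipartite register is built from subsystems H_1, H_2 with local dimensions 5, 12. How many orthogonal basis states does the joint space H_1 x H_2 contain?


dim(H_1 x H_2) = 5 * 12
= 60

60


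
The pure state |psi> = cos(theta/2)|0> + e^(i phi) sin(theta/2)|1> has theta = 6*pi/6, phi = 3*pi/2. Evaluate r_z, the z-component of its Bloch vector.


theta = 3.1416, phi = 4.7124
r_z = cos(theta) = -1.0000

-1.0000


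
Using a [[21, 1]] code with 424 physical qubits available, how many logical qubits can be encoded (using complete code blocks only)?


Each code block uses 21 physical qubits for 1 logical qubit(s).
Number of complete blocks = floor(424 / 21) = 20
Logical qubits = 20 * 1
= 20

20


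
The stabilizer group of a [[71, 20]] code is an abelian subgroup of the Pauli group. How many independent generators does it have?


For an [[n,k]] stabilizer code:
Number of stabilizer generators = n - k
= 71 - 20
= 51

51


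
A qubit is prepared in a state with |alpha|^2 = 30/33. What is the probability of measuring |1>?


|alpha|^2 = 30/33 = 0.9091
|beta|^2 = 1 - 30/33 = 3/33 = 0.0909
P(|1>) = |beta|^2 = 0.0909

0.0909


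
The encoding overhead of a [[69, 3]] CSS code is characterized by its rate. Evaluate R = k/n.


Code rate R = k/n
= 3/69
= 0.0435

0.0435


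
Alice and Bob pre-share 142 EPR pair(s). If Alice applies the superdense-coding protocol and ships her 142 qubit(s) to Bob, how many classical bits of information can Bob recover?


Superdense coding allows 2 classical bits per shared entangled pair.
142 pair(s) -> 2 * 142 = 284 classical bits

284


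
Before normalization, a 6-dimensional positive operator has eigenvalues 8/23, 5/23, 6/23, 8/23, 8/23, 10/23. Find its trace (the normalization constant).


tr(M) = sum of eigenvalues
= 8/23 + 5/23 + 6/23 + 8/23 + 8/23 + 10/23
= 45/23
= 1.9565

1.9565


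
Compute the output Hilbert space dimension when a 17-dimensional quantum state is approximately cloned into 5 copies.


Output space = H^(tensor 5) where dim(H) = 17
dim = 17^5
= 289 (after 2 factors)
= 4913 (after 3 factors)
= 83521 (after 4 factors)
= 1419857 (after 5 factors)
= 1419857

1419857


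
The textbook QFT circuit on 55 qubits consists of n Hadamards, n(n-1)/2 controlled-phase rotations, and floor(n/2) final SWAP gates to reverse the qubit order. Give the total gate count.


Hadamard gates: 55
Controlled rotations: n*(n-1)/2 = 55*54/2 = 1485
SWAP gates: floor(n/2) = floor(55/2) = 27
Total = 55 + 1485 + 27
= 1567

1567


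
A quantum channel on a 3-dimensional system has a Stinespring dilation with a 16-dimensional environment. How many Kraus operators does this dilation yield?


Tracing out the environment in an orthonormal basis {|i>_E} gives Kraus operators K_i = <i|_E U |0>_E.
Number of Kraus operators = dim(H_env) = d_env
= 16

16


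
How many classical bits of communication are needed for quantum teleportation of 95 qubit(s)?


Quantum teleportation requires 2 classical bits per qubit teleported.
95 qubit(s) -> 2 * 95 = 190 classical bits

190


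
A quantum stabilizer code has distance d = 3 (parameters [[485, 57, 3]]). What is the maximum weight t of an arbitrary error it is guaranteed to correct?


Code parameters: [[485, 57, 3]], distance d = 3.
Number of correctable errors = floor((d-1)/2)
= floor((3 - 1)/2)
= floor(2/2)
= 1

1


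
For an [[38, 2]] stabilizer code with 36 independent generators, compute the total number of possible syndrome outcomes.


Each stabilizer generator gives a binary (+1 or -1) measurement outcome.
With 36 independent generators:
Total syndromes = 2^36
= 68719476736

68719476736


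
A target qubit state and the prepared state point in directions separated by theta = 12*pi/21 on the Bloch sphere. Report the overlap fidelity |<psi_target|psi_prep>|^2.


For states separated by angle theta on Bloch sphere:
F = cos^2(theta/2)
theta = 12*pi/21 = 1.7952
theta/2 = 0.8976
cos(theta/2) = 0.6235
F = 0.3887

0.3887


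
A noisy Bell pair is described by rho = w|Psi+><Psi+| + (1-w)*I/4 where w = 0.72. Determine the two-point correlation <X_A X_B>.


|Psi+> = (|01> + |10>)/sqrt(2)
For the pure Bell state, <X_A X_B> = +1 (Bell-state Pauli correlator).
The maximally-mixed part I/4 has tr(I/4 * P tensor P) = 0 for any traceless Pauli P.
So <X_A X_B>_rho = w * (+1) + (1 - w) * 0
= 0.72 * (+1)
= 0.7200

0.7200


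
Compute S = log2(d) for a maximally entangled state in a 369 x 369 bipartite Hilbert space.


For a maximally entangled state in d x d:
S = log2(d) = log2(369)
= 8.5275

8.5275


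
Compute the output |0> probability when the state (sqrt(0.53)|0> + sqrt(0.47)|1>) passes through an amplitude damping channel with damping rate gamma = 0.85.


For amplitude damping with parameter gamma on state sqrt(a)|0> + sqrt(b)|1>:
alpha^2 = 0.53, beta^2 = 0.47
P(|0>) = alpha^2 + gamma * beta^2
= 0.53 + 0.85 * 0.47
= 0.53 + 0.3995
= 0.9295

0.9295


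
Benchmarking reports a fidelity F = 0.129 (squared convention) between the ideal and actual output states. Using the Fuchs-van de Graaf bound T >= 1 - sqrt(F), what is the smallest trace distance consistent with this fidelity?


Fuchs-van de Graaf (squared-fidelity convention): 1 - sqrt(F) <= T <= sqrt(1 - F).
Lower bound: T >= 1 - sqrt(F)
sqrt(F) = sqrt(0.129) = 0.3592
T >= 1 - 0.3592
T >= 0.6408

0.6408


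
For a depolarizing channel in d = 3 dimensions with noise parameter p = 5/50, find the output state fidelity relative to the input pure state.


F = (1-p) + p/d
= (1 - 0.1000) + 0.1000/3
= 0.9000 + 0.0333
= 0.9333

0.9333


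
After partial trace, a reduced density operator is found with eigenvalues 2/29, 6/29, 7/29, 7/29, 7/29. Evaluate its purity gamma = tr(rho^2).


tr(rho^2) = sum of eigenvalues squared
= (2/29)^2 + (6/29)^2 + (7/29)^2 + (7/29)^2 + (7/29)^2
= (4 + 36 + 49 + 49 + 49) / 841
= 187/841
= 0.2224

0.2224


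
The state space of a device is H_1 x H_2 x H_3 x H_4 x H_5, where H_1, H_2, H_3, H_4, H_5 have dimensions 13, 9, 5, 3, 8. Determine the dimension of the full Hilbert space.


dim(H_1 x H_2 x H_3 x H_4 x H_5) = 13 * 9 * 5 * 3 * 8
= 117 * 5 * 3 * 8
= 585 * 3 * 8
= 1755 * 8
= 14040

14040


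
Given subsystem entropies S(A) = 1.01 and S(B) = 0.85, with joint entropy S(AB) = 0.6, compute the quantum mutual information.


I(A:B) = S(A) + S(B) - S(AB)
= 1.01 + 0.85 - 0.6
= 1.2600

1.2600


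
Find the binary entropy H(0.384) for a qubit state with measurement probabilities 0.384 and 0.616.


S = -p*log2(p) - (1-p)*log2(1-p)
p = 0.3840, 1-p = 0.6160
= -0.3840 * log2(0.3840) - 0.6160 * log2(0.6160)
= -(-0.5302) - (-0.4306)
= 0.9608

0.9608


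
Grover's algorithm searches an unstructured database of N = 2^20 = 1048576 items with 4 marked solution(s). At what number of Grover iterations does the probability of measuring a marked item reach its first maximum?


After j Grover iterations the success probability is P(j) = sin^2((2j+1)*theta), where sin(theta) = sqrt(k/N).
N = 2^20 = 1048576, k = 4
sin(theta) = sqrt(k/N) = 0.001953125
theta = arcsin(sqrt(k/N)) = 0.001953126242 rad
P(j) reaches its first maximum when (2j+1)*theta is as close as possible to pi/2, i.e. j = round(pi/(4*theta) - 1/2).
pi/(4*theta) - 1/2 = 401.6236
(For comparison, the common estimate pi/4 * sqrt(N/k) = 402.1239; the exact maximiser is used here.)
Optimal iterations = 402

402


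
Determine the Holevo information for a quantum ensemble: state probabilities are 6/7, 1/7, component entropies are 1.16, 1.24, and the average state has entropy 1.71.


chi = S(rho) - sum_i p_i * S(rho_i)
Weighted entropy = 6/7 * 1.16 + 1/7 * 1.24
= 1.1714
chi = 1.71 - 1.1714
= 0.5386

0.5386


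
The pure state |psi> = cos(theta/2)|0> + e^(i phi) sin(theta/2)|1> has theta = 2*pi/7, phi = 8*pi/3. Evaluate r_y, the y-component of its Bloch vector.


theta = 0.8976, phi = 8.3776
r_y = sin(theta)*sin(phi) = 0.7818 * 0.8660
r_y = 0.6771

0.6771


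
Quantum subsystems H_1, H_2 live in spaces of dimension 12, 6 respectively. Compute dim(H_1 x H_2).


dim(H_1 x H_2) = 12 * 6
= 72

72


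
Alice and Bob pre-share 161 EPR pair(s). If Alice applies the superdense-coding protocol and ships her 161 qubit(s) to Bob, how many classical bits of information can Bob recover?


Superdense coding allows 2 classical bits per shared entangled pair.
161 pair(s) -> 2 * 161 = 322 classical bits

322


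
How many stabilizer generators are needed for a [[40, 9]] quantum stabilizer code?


For an [[n,k]] stabilizer code:
Number of stabilizer generators = n - k
= 40 - 9
= 31

31


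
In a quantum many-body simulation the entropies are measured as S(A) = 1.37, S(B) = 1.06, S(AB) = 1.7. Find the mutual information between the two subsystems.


I(A:B) = S(A) + S(B) - S(AB)
= 1.37 + 1.06 - 1.7
= 0.7300

0.7300


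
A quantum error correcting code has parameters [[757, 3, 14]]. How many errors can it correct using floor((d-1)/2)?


Code parameters: [[757, 3, 14]], distance d = 14.
Number of correctable errors = floor((d-1)/2)
= floor((14 - 1)/2)
= floor(13/2)
= 6

6
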